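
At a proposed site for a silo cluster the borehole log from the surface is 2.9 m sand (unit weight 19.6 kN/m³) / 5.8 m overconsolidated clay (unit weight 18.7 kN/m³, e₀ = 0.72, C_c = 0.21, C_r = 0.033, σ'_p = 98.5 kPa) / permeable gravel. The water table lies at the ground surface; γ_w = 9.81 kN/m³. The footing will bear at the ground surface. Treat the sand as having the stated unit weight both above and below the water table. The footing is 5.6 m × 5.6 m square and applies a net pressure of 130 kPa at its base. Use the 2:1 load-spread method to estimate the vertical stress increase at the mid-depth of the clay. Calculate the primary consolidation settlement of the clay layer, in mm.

S_c ≈ 22.1 mm

Mid-depth of clay below the ground surface: z = 2.9 + 5.8/2 = 5.8 m.
Total vertical stress at mid-clay: σ_v = 19.6×2.9 + 18.7×2.9 = 111.07 kPa.
Pore pressure: u = 9.81×(5.8 − 0) = 56.898 kPa.
Initial effective stress: σ'_0 = σ_v − u = 111.07 − 56.898 = 54.172 kPa.
Stress increase at mid-clay by the 2:1 spreading method:
Δσ = qBL/((B+z)(L+z)) = 130×5.6×5.6/((5.6+5.8)(5.6+5.8)) = 31.37 kPa
Final effective stress: σ'_f = 54.172 + 31.37 = 85.542 kPa.
σ'_f = 85.542 ≤ σ'_p = 98.5 kPa, so the clay remains overconsolidated and only the recompression index applies:
S_c = C_r·H/(1+e₀)·log₁₀(σ'_f/σ'_0) = 0.033×5.8/1.72×log₁₀(85.542/54.172)
    = 0.11128 × 0.1984 = 0.02208 m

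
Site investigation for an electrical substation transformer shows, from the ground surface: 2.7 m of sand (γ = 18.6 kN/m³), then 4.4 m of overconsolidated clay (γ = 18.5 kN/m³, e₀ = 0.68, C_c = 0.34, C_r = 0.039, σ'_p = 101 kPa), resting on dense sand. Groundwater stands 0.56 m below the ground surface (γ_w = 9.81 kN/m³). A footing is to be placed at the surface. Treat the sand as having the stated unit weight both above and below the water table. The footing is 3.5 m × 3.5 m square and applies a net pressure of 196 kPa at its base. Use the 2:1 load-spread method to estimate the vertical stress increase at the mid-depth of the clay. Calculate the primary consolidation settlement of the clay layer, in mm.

S_c ≈ 23.6 mm

Mid-depth of clay below the ground surface: z = 2.7 + 4.4/2 = 4.9 m.
Total vertical stress at mid-clay: σ_v = 18.6×2.7 + 18.5×2.2 = 90.92 kPa.
Pore pressure: u = 9.81×(4.9 − 0.56) = 42.575 kPa.
Initial effective stress: σ'_0 = σ_v − u = 90.92 − 42.575 = 48.345 kPa.
Stress increase at mid-clay by the 2:1 spreading method:
Δσ = qBL/((B+z)(L+z)) = 196×3.5×3.5/((3.5+4.9)(3.5+4.9)) = 34.028 kPa
Final effective stress: σ'_f = 48.345 + 34.028 = 82.373 kPa.
σ'_f = 82.373 ≤ σ'_p = 101 kPa, so the clay remains overconsolidated and only the recompression index applies:
S_c = C_r·H/(1+e₀)·log₁₀(σ'_f/σ'_0) = 0.039×4.4/1.68×log₁₀(82.373/48.345)
    = 0.10214 × 0.23143 = 0.02364 m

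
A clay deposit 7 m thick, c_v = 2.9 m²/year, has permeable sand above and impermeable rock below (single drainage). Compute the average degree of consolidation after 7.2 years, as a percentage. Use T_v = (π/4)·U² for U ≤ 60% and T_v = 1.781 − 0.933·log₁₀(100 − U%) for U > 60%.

Drainage path length: H_d = H = 7 m (single drainage).
T_v = c_v·t/H_d² = 2.9×7.2/7² = 0.42612.
T_v = 0.42612 corresponds to the U > 60% branch:
U = 1 − 10^((1.781 − T_v)/0.933)/100 = 0.7167

U ≈ 71.7 %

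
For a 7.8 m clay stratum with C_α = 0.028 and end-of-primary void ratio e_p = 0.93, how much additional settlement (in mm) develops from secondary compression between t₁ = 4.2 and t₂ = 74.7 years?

S_s ≈ 141 mm

Secondary compression: S_s = C_α·H/(1+e_p)·log₁₀(t₂/t₁)
S_s = 0.028×7.8/(1+0.93)×log₁₀(74.7/4.2)
    = 0.1132 × 1.25 = 0.1415 m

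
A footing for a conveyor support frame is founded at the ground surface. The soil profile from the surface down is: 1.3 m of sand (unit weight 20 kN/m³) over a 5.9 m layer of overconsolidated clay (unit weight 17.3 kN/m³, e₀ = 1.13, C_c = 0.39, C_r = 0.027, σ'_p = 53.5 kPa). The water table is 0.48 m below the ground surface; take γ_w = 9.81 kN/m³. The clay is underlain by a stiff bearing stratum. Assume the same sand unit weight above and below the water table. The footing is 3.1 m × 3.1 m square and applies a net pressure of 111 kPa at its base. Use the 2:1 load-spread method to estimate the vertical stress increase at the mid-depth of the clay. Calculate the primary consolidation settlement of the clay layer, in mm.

S_c ≈ 61.6 mm

Mid-depth of clay below the ground surface: z = 1.3 + 5.9/2 = 4.25 m.
Total vertical stress at mid-clay: σ_v = 20×1.3 + 17.3×2.95 = 77.035 kPa.
Pore pressure: u = 9.81×(4.25 − 0.48) = 36.984 kPa.
Initial effective stress: σ'_0 = σ_v − u = 77.035 − 36.984 = 40.051 kPa.
Stress increase at mid-clay by the 2:1 spreading method:
Δσ = qBL/((B+z)(L+z)) = 111×3.1×3.1/((3.1+4.25)(3.1+4.25)) = 19.746 kPa
Final effective stress: σ'_f = 40.051 + 19.746 = 59.797 kPa.
σ'_f = 59.797 > σ'_p = 53.5 kPa, so the stress path crosses the preconsolidation pressure — recompression up to σ'_p, then virgin compression beyond:
S_c = H/(1+e₀)·[C_r·log₁₀(σ'_p/σ'_0) + C_c·log₁₀(σ'_f/σ'_p)]
    = 5.9/2.13 × [0.027×log₁₀(53.5/40.051) + 0.39×log₁₀(59.797/53.5)]
    = 2.77 × [0.003395 + 0.018847] = 0.06161 m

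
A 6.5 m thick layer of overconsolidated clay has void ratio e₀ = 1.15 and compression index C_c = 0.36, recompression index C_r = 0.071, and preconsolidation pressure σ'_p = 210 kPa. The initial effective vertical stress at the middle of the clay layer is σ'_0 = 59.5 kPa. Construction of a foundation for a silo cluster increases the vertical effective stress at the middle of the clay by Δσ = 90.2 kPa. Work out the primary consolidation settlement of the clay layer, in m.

S_c ≈ 0.086 m

Final effective stress: σ'_f = 59.5 + 90.2 = 149.7 kPa.
σ'_f = 149.7 ≤ σ'_p = 210 kPa, so the clay remains overconsolidated and only the recompression index applies:
S_c = C_r·H/(1+e₀)·log₁₀(σ'_f/σ'_0) = 0.071×6.5/2.15×log₁₀(149.7/59.5)
    = 0.21465 × 0.4007 = 0.08601 m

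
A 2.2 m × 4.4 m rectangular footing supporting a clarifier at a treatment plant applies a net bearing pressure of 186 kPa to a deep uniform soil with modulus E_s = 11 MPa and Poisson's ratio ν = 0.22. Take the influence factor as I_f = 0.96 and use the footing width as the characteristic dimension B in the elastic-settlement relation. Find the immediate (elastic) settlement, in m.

Immediate (elastic) settlement: S_e = q·B·(1−ν²)/E_s · I_f.
E_s = 11 MPa = 11000 kPa.
S_e = 186 × 2.2 × (1 − 0.22²) / 11000 × 0.96
    = 186 × 2.2 × 0.9516 / 11000 × 0.96
    = 0.03398 m

S_e ≈ 0.034 m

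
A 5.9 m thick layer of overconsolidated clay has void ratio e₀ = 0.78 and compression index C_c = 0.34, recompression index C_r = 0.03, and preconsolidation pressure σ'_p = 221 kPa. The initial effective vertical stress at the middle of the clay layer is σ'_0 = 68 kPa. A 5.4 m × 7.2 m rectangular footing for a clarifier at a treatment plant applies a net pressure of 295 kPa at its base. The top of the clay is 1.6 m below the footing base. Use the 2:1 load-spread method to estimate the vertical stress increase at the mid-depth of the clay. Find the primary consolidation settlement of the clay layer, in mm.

Mid-depth of clay below the footing base: z = 1.6 + 5.9/2 = 4.55 m.
Stress increase at mid-clay by the 2:1 spreading method:
Δσ = qBL/((B+z)(L+z)) = 295×5.4×7.2/((5.4+4.55)(7.2+4.55)) = 98.104 kPa
Final effective stress: σ'_f = 68 + 98.104 = 166.1 kPa.
σ'_f = 166.1 ≤ σ'_p = 221 kPa, so the clay remains overconsolidated and only the recompression index applies:
S_c = C_r·H/(1+e₀)·log₁₀(σ'_f/σ'_0) = 0.03×5.9/1.78×log₁₀(166.1/68)
    = 0.099438 × 0.38786 = 0.03857 m

S_c ≈ 38.6 mm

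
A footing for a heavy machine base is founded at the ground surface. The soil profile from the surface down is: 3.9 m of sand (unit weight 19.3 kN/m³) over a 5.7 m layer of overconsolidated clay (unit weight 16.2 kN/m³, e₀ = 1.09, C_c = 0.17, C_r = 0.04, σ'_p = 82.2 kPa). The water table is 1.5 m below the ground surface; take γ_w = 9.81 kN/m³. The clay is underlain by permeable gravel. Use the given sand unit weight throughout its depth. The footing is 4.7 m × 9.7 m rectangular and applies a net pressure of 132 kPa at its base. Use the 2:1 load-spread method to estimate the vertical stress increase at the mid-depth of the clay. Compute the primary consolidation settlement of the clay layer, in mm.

Mid-depth of clay below the ground surface: z = 3.9 + 5.7/2 = 6.75 m.
Total vertical stress at mid-clay: σ_v = 19.3×3.9 + 16.2×2.85 = 121.44 kPa.
Pore pressure: u = 9.81×(6.75 − 1.5) = 51.503 kPa.
Initial effective stress: σ'_0 = σ_v − u = 121.44 − 51.503 = 69.937 kPa.
Stress increase at mid-clay by the 2:1 spreading method:
Δσ = qBL/((B+z)(L+z)) = 132×4.7×9.7/((4.7+6.75)(9.7+6.75)) = 31.95 kPa
Final effective stress: σ'_f = 69.937 + 31.95 = 101.89 kPa.
σ'_f = 101.89 > σ'_p = 82.2 kPa, so the stress path crosses the preconsolidation pressure — recompression up to σ'_p, then virgin compression beyond:
S_c = H/(1+e₀)·[C_r·log₁₀(σ'_p/σ'_0) + C_c·log₁₀(σ'_f/σ'_p)]
    = 5.7/2.09 × [0.04×log₁₀(82.2/69.937) + 0.17×log₁₀(101.89/82.2)]
    = 2.7273 × [0.0028066 + 0.015854] = 0.05089 m

S_c ≈ 50.9 mm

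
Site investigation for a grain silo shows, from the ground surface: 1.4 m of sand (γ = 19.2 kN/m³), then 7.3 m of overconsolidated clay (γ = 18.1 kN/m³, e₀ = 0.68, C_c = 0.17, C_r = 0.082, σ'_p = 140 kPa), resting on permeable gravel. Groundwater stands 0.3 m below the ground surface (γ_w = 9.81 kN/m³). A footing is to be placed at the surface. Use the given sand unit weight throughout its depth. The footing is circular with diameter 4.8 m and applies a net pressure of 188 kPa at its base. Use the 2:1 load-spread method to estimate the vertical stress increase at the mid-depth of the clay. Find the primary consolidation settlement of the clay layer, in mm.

Mid-depth of clay below the ground surface: z = 1.4 + 7.3/2 = 5.05 m.
Total vertical stress at mid-clay: σ_v = 19.2×1.4 + 18.1×3.65 = 92.945 kPa.
Pore pressure: u = 9.81×(5.05 − 0.3) = 46.598 kPa.
Initial effective stress: σ'_0 = σ_v − u = 92.945 − 46.598 = 46.347 kPa.
Stress increase at mid-clay by the 2:1 spreading method:
Δσ ≈ qD²/(D+z)² = 188×4.8²/(4.8+5.05)² = 44.644 kPa
Final effective stress: σ'_f = 46.347 + 44.644 = 90.991 kPa.
σ'_f = 90.991 ≤ σ'_p = 140 kPa, so the clay remains overconsolidated and only the recompression index applies:
S_c = C_r·H/(1+e₀)·log₁₀(σ'_f/σ'_0) = 0.082×7.3/1.68×log₁₀(90.991/46.347)
    = 0.35631 × 0.29298 = 0.1044 m

S_c ≈ 104 mm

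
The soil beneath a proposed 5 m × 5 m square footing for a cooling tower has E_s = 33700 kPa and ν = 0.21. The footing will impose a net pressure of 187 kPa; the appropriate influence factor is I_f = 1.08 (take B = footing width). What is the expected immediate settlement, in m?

Immediate (elastic) settlement: S_e = q·B·(1−ν²)/E_s · I_f.
S_e = 187 × 5 × (1 − 0.21²) / 33700 × 1.08
    = 187 × 5 × 0.9559 / 33700 × 1.08
    = 0.02864 m

S_e ≈ 0.0286 m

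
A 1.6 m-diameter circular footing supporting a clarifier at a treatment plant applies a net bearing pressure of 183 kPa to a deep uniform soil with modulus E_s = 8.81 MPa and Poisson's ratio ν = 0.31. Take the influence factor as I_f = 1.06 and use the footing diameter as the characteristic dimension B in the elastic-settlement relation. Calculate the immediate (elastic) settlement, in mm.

S_e ≈ 31.8 mm

Immediate (elastic) settlement: S_e = q·B·(1−ν²)/E_s · I_f.
E_s = 8.81 MPa = 8810 kPa.
S_e = 183 × 1.6 × (1 − 0.31²) / 8810 × 1.06
    = 183 × 1.6 × 0.9039 / 8810 × 1.06
    = 0.03184 m = 31.84 mm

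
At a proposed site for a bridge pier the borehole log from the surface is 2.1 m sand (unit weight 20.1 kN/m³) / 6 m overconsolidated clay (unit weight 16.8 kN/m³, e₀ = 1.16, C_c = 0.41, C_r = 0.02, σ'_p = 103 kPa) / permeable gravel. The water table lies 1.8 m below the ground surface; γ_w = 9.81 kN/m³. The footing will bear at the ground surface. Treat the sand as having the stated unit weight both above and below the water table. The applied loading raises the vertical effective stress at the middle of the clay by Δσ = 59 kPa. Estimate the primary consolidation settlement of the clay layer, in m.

S_c ≈ 0.0854 m

Mid-depth of clay below the ground surface: z = 2.1 + 6/2 = 5.1 m.
Total vertical stress at mid-clay: σ_v = 20.1×2.1 + 16.8×3 = 92.61 kPa.
Pore pressure: u = 9.81×(5.1 − 1.8) = 32.373 kPa.
Initial effective stress: σ'_0 = σ_v − u = 92.61 − 32.373 = 60.237 kPa.
Final effective stress: σ'_f = 60.237 + 59 = 119.24 kPa.
σ'_f = 119.24 > σ'_p = 103 kPa, so the stress path crosses the preconsolidation pressure — recompression up to σ'_p, then virgin compression beyond:
S_c = H/(1+e₀)·[C_r·log₁₀(σ'_p/σ'_0) + C_c·log₁₀(σ'_f/σ'_p)]
    = 6/2.16 × [0.02×log₁₀(103/60.237) + 0.41×log₁₀(119.24/103)]
    = 2.7778 × [0.0046595 + 0.02607] = 0.08536 m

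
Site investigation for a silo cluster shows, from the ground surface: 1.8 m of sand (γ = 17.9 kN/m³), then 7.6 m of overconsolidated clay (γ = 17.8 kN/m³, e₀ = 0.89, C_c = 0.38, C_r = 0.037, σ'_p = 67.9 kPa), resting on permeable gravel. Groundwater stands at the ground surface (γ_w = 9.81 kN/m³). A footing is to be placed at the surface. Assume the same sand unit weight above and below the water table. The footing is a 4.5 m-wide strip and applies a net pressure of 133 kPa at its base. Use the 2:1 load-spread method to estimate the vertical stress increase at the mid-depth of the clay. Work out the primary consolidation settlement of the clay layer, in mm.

S_c ≈ 311 mm

Mid-depth of clay below the ground surface: z = 1.8 + 7.6/2 = 5.6 m.
Total vertical stress at mid-clay: σ_v = 17.9×1.8 + 17.8×3.8 = 99.86 kPa.
Pore pressure: u = 9.81×(5.6 − 0) = 54.936 kPa.
Initial effective stress: σ'_0 = σ_v − u = 99.86 − 54.936 = 44.924 kPa.
Stress increase at mid-clay by the 2:1 spreading method:
Δσ = qB/(B+z) = 133×4.5/(4.5+5.6) = 59.257 kPa
Final effective stress: σ'_f = 44.924 + 59.257 = 104.18 kPa.
σ'_f = 104.18 > σ'_p = 67.9 kPa, so the stress path crosses the preconsolidation pressure — recompression up to σ'_p, then virgin compression beyond:
S_c = H/(1+e₀)·[C_r·log₁₀(σ'_p/σ'_0) + C_c·log₁₀(σ'_f/σ'_p)]
    = 7.6/1.89 × [0.037×log₁₀(67.9/44.924) + 0.38×log₁₀(104.18/67.9)]
    = 4.0212 × [0.0066375 + 0.070648] = 0.3108 m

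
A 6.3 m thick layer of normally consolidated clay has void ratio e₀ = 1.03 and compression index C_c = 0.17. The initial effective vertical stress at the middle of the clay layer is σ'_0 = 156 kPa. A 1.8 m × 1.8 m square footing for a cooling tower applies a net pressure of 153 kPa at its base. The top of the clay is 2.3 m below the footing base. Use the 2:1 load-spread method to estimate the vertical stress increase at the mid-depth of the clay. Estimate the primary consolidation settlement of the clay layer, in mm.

Mid-depth of clay below the footing base: z = 2.3 + 6.3/2 = 5.45 m.
Stress increase at mid-clay by the 2:1 spreading method:
Δσ = qBL/((B+z)(L+z)) = 153×1.8×1.8/((1.8+5.45)(1.8+5.45)) = 9.4311 kPa
Final effective stress: σ'_f = σ'_0 + Δσ = 156 + 9.4311 = 165.43 kPa.
Normally consolidated clay, so the full stress increment lies on the virgin compression line:
S_c = C_c·H/(1+e₀)·log₁₀(σ'_f/σ'_0) = 0.17×6.3/(1+1.03)×log₁₀(165.43/156)
    = 0.52759 × 0.02549 = 0.01345 m

S_c ≈ 13.4 mm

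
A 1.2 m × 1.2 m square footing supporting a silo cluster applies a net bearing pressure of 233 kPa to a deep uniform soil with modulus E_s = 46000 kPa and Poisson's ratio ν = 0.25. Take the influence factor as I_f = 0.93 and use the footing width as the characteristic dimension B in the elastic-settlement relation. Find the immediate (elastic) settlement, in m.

S_e ≈ 0.0053 m

Immediate (elastic) settlement: S_e = q·B·(1−ν²)/E_s · I_f.
S_e = 233 × 1.2 × (1 − 0.25²) / 46000 × 0.93
    = 233 × 1.2 × 0.9375 / 46000 × 0.93
    = 0.005299 m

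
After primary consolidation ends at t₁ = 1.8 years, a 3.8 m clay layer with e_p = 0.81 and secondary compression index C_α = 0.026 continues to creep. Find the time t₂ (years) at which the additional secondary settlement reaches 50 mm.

t₂ ≈ 14.8 years

S_s = C_α·H/(1+e_p)·log₁₀(t₂/t₁) ⇒ log₁₀(t₂/t₁) = S_s·(1+e_p)/(C_α·H).
log₁₀(t₂/t₁) = 0.05 × (1+0.81) / (0.026×3.8) = 0.916
t₂ = t₁ × 10^0.916 = 1.8 × 8.241 = 14.83 years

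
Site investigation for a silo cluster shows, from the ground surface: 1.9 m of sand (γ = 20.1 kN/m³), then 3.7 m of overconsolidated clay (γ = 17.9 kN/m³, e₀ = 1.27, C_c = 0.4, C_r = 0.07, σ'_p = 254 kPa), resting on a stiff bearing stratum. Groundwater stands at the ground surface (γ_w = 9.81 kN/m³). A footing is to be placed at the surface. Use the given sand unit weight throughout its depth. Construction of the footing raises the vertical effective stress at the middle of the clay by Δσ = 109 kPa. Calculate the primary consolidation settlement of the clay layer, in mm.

S_c ≈ 70.6 mm

Mid-depth of clay below the ground surface: z = 1.9 + 3.7/2 = 3.75 m.
Total vertical stress at mid-clay: σ_v = 20.1×1.9 + 17.9×1.85 = 71.305 kPa.
Pore pressure: u = 9.81×(3.75 − 0) = 36.788 kPa.
Initial effective stress: σ'_0 = σ_v − u = 71.305 − 36.788 = 34.517 kPa.
Final effective stress: σ'_f = 34.517 + 109 = 143.52 kPa.
σ'_f = 143.52 ≤ σ'_p = 254 kPa, so the clay remains overconsolidated and only the recompression index applies:
S_c = C_r·H/(1+e₀)·log₁₀(σ'_f/σ'_0) = 0.07×3.7/2.27×log₁₀(143.52/34.517)
    = 0.1141 × 0.61888 = 0.07061 m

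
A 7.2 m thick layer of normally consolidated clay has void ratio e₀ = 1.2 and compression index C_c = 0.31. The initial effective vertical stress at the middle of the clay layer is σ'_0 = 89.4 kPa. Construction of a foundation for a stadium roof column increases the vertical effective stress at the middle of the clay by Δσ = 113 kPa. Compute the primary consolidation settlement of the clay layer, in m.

S_c ≈ 0.36 m

Final effective stress: σ'_f = σ'_0 + Δσ = 89.4 + 113 = 202.4 kPa.
Normally consolidated clay, so the full stress increment lies on the virgin compression line:
S_c = C_c·H/(1+e₀)·log₁₀(σ'_f/σ'_0) = 0.31×7.2/(1+1.2)×log₁₀(202.4/89.4)
    = 1.0145 × 0.35487 = 0.36 m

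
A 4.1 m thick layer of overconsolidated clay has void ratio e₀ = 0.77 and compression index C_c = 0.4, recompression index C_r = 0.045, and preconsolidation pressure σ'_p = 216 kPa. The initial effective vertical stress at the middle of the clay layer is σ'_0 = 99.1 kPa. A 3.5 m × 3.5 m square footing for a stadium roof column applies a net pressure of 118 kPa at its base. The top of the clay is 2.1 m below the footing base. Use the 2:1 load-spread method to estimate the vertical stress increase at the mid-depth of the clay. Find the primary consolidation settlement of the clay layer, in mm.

Mid-depth of clay below the footing base: z = 2.1 + 4.1/2 = 4.15 m.
Stress increase at mid-clay by the 2:1 spreading method:
Δσ = qBL/((B+z)(L+z)) = 118×3.5×3.5/((3.5+4.15)(3.5+4.15)) = 24.7 kPa
Final effective stress: σ'_f = 99.1 + 24.7 = 123.8 kPa.
σ'_f = 123.8 ≤ σ'_p = 216 kPa, so the clay remains overconsolidated and only the recompression index applies:
S_c = C_r·H/(1+e₀)·log₁₀(σ'_f/σ'_0) = 0.045×4.1/1.77×log₁₀(123.8/99.1)
    = 0.10424 × 0.096647 = 0.01007 m

S_c ≈ 10.1 mm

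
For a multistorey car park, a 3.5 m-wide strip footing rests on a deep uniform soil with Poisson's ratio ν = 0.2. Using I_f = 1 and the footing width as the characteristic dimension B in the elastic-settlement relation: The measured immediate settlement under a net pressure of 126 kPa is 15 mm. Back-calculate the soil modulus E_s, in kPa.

E_s ≈ 28200 kPa

S_e = q·B·(1−ν²)/E_s · I_f  ⇒  E_s = q·B·(1−ν²)·I_f / S_e.
E_s = 126 × 3.5 × 0.96 × 1 / 0.015 = 28220 kPa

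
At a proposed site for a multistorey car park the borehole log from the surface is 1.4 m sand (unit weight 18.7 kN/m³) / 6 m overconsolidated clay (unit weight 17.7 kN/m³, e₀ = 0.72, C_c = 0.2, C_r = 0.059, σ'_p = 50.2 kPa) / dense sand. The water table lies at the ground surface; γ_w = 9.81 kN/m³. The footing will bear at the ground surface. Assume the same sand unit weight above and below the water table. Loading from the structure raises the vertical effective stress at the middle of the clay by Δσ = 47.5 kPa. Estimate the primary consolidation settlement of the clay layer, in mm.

S_c ≈ 184 mm

Mid-depth of clay below the ground surface: z = 1.4 + 6/2 = 4.4 m.
Total vertical stress at mid-clay: σ_v = 18.7×1.4 + 17.7×3 = 79.28 kPa.
Pore pressure: u = 9.81×(4.4 − 0) = 43.164 kPa.
Initial effective stress: σ'_0 = σ_v − u = 79.28 − 43.164 = 36.116 kPa.
Final effective stress: σ'_f = 36.116 + 47.5 = 83.616 kPa.
σ'_f = 83.616 > σ'_p = 50.2 kPa, so the stress path crosses the preconsolidation pressure — recompression up to σ'_p, then virgin compression beyond:
S_c = H/(1+e₀)·[C_r·log₁₀(σ'_p/σ'_0) + C_c·log₁₀(σ'_f/σ'_p)]
    = 6/1.72 × [0.059×log₁₀(50.2/36.116) + 0.2×log₁₀(83.616/50.2)]
    = 3.4884 × [0.0084372 + 0.044317] = 0.184 m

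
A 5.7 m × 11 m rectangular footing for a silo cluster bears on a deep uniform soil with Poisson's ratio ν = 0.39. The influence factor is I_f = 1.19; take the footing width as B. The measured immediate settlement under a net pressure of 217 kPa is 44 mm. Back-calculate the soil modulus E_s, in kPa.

S_e = q·B·(1−ν²)/E_s · I_f  ⇒  E_s = q·B·(1−ν²)·I_f / S_e.
E_s = 217 × 5.7 × 0.8479 × 1.19 / 0.044 = 28360 kPa

E_s ≈ 28400 kPa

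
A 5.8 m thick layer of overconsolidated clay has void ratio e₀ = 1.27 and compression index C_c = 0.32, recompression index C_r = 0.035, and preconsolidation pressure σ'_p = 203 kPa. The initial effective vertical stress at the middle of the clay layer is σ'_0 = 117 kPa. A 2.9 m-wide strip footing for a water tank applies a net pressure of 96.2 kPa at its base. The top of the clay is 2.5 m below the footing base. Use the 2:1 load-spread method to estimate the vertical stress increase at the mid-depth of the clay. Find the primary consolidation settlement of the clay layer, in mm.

S_c ≈ 9.81 mm

Mid-depth of clay below the footing base: z = 2.5 + 5.8/2 = 5.4 m.
Stress increase at mid-clay by the 2:1 spreading method:
Δσ = qB/(B+z) = 96.2×2.9/(2.9+5.4) = 33.612 kPa
Final effective stress: σ'_f = 117 + 33.612 = 150.61 kPa.
σ'_f = 150.61 ≤ σ'_p = 203 kPa, so the clay remains overconsolidated and only the recompression index applies:
S_c = C_r·H/(1+e₀)·log₁₀(σ'_f/σ'_0) = 0.035×5.8/2.27×log₁₀(150.61/117)
    = 0.089429 × 0.10967 = 0.009808 m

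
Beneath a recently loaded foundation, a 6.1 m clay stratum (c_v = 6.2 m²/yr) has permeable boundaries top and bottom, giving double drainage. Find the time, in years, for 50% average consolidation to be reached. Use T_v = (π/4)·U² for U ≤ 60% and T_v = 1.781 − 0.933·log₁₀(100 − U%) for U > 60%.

t ≈ 0.295 years

Drainage path length: H_d = H/2 = 3.05 m (double drainage).
U ≤ 60%: T_v = (π/4)·U² = (π/4)×0.5² = 0.19635.
t = T_v·H_d²/c_v = 0.19635×3.05²/6.2 = 0.2946 years.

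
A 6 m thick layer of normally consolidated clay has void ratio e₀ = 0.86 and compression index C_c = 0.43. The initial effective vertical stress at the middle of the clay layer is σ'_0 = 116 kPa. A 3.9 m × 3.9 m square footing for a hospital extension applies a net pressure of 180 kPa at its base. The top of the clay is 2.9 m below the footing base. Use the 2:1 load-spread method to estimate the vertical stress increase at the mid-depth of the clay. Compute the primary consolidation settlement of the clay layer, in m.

Mid-depth of clay below the footing base: z = 2.9 + 6/2 = 5.9 m.
Stress increase at mid-clay by the 2:1 spreading method:
Δσ = qBL/((B+z)(L+z)) = 180×3.9×3.9/((3.9+5.9)(3.9+5.9)) = 28.507 kPa
Final effective stress: σ'_f = σ'_0 + Δσ = 116 + 28.507 = 144.51 kPa.
Normally consolidated clay, so the full stress increment lies on the virgin compression line:
S_c = C_c·H/(1+e₀)·log₁₀(σ'_f/σ'_0) = 0.43×6/(1+0.86)×log₁₀(144.51/116)
    = 1.3871 × 0.09544 = 0.1324 m

S_c ≈ 0.132 m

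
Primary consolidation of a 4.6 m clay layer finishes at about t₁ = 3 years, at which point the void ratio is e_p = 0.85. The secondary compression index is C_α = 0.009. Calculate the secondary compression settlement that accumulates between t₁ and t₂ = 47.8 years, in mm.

S_s ≈ 26.9 mm

Secondary compression: S_s = C_α·H/(1+e_p)·log₁₀(t₂/t₁)
S_s = 0.009×4.6/(1+0.85)×log₁₀(47.8/3)
    = 0.02238 × 1.202 = 0.02691 m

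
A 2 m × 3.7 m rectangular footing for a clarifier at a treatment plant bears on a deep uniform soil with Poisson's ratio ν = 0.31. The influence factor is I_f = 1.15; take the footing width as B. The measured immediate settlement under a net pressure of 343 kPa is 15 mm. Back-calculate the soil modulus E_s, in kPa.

E_s ≈ 47500 kPa

S_e = q·B·(1−ν²)/E_s · I_f  ⇒  E_s = q·B·(1−ν²)·I_f / S_e.
E_s = 343 × 2 × 0.9039 × 1.15 / 0.015 = 47540 kPa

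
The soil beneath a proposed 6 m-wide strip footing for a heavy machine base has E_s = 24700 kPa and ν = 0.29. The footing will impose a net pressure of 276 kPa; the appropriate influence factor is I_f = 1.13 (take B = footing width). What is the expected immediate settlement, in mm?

Immediate (elastic) settlement: S_e = q·B·(1−ν²)/E_s · I_f.
S_e = 276 × 6 × (1 − 0.29²) / 24700 × 1.13
    = 276 × 6 × 0.9159 / 24700 × 1.13
    = 0.06939 m = 69.39 mm

S_e ≈ 69.4 mm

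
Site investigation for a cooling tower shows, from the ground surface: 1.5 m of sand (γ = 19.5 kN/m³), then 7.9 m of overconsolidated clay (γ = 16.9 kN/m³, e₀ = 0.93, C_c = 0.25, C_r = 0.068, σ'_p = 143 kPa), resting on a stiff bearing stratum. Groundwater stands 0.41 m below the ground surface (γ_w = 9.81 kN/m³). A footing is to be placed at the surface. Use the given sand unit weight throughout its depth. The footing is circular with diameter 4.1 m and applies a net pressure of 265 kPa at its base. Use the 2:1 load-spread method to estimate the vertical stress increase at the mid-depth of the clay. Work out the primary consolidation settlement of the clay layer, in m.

S_c ≈ 0.0867 m

Mid-depth of clay below the ground surface: z = 1.5 + 7.9/2 = 5.45 m.
Total vertical stress at mid-clay: σ_v = 19.5×1.5 + 16.9×3.95 = 96.005 kPa.
Pore pressure: u = 9.81×(5.45 − 0.41) = 49.442 kPa.
Initial effective stress: σ'_0 = σ_v − u = 96.005 − 49.442 = 46.563 kPa.
Stress increase at mid-clay by the 2:1 spreading method:
Δσ ≈ qD²/(D+z)² = 265×4.1²/(4.1+5.45)² = 48.844 kPa
Final effective stress: σ'_f = 46.563 + 48.844 = 95.407 kPa.
σ'_f = 95.407 ≤ σ'_p = 143 kPa, so the clay remains overconsolidated and only the recompression index applies:
S_c = C_r·H/(1+e₀)·log₁₀(σ'_f/σ'_0) = 0.068×7.9/1.93×log₁₀(95.407/46.563)
    = 0.27834 × 0.31154 = 0.08672 m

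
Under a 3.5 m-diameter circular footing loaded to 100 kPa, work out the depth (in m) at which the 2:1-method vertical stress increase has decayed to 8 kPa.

2:1 spreading — at depth z the loaded area has grown by z in each plan dimension:
qD²/(D+z)² = Δσ_z ⇒ z = D(√(q/Δσ_z) − 1) = 3.5×(√(100/8) − 1) = 8.874 m

z ≈ 8.87 m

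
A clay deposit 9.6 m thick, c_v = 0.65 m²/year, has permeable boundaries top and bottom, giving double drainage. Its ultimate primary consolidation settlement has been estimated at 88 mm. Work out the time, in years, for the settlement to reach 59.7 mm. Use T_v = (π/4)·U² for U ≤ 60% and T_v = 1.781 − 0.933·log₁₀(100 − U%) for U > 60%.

Drainage path length: H_d = H/2 = 4.8 m (double drainage).
U = S(t)/S_ult = 59.7/88 = 0.6784.
U > 60%: T_v = 1.781 − 0.933·log₁₀(100 − 67.841) = 0.37469.
t = T_v·H_d²/c_v = 0.37469×4.8²/0.65 = 13.28 years.

t ≈ 13.3 years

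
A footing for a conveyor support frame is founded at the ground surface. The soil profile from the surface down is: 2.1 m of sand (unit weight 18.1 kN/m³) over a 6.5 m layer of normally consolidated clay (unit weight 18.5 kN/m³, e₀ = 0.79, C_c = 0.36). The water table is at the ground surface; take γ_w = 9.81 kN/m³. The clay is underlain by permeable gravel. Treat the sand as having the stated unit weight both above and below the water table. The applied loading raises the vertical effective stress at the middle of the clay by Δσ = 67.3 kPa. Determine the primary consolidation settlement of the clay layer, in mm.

Mid-depth of clay below the ground surface: z = 2.1 + 6.5/2 = 5.35 m.
Total vertical stress at mid-clay: σ_v = 18.1×2.1 + 18.5×3.25 = 98.135 kPa.
Pore pressure: u = 9.81×(5.35 − 0) = 52.483 kPa.
Initial effective stress: σ'_0 = σ_v − u = 98.135 − 52.483 = 45.652 kPa.
Final effective stress: σ'_f = σ'_0 + Δσ = 45.652 + 67.3 = 112.95 kPa.
Normally consolidated clay, so the full stress increment lies on the virgin compression line:
S_c = C_c·H/(1+e₀)·log₁₀(σ'_f/σ'_0) = 0.36×6.5/(1+0.79)×log₁₀(112.95/45.652)
    = 1.3073 × 0.39343 = 0.5143 m

S_c ≈ 514 mm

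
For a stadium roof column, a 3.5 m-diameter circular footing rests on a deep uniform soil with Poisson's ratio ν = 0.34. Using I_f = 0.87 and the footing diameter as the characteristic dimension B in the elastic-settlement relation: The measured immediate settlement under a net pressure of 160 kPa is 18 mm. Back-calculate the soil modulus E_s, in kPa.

S_e = q·B·(1−ν²)/E_s · I_f  ⇒  E_s = q·B·(1−ν²)·I_f / S_e.
E_s = 160 × 3.5 × 0.8844 × 0.87 / 0.018 = 23940 kPa

E_s ≈ 23900 kPa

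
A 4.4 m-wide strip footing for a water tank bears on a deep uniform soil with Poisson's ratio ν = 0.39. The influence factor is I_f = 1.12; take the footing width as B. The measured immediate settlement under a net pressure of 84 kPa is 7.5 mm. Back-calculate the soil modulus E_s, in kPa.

S_e = q·B·(1−ν²)/E_s · I_f  ⇒  E_s = q·B·(1−ν²)·I_f / S_e.
E_s = 84 × 4.4 × 0.8479 × 1.12 / 0.0075 = 46800 kPa

E_s ≈ 46800 kPa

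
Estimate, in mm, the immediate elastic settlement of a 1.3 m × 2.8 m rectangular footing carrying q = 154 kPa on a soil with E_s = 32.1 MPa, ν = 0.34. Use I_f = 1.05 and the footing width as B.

S_e ≈ 5.79 mm

Immediate (elastic) settlement: S_e = q·B·(1−ν²)/E_s · I_f.
E_s = 32.1 MPa = 32100 kPa.
S_e = 154 × 1.3 × (1 − 0.34²) / 32100 × 1.05
    = 154 × 1.3 × 0.8844 / 32100 × 1.05
    = 0.005792 m = 5.792 mm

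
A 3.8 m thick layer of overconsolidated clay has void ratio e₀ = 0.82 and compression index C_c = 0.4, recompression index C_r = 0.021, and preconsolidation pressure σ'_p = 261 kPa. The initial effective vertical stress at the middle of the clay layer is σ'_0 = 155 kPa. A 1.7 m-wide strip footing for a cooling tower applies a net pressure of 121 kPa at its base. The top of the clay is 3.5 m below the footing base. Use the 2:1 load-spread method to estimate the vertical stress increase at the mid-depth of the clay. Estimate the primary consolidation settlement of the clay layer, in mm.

S_c ≈ 3.26 mm

Mid-depth of clay below the footing base: z = 3.5 + 3.8/2 = 5.4 m.
Stress increase at mid-clay by the 2:1 spreading method:
Δσ = qB/(B+z) = 121×1.7/(1.7+5.4) = 28.972 kPa
Final effective stress: σ'_f = 155 + 28.972 = 183.97 kPa.
σ'_f = 183.97 ≤ σ'_p = 261 kPa, so the clay remains overconsolidated and only the recompression index applies:
S_c = C_r·H/(1+e₀)·log₁₀(σ'_f/σ'_0) = 0.021×3.8/1.82×log₁₀(183.97/155)
    = 0.043846 × 0.074415 = 0.003263 m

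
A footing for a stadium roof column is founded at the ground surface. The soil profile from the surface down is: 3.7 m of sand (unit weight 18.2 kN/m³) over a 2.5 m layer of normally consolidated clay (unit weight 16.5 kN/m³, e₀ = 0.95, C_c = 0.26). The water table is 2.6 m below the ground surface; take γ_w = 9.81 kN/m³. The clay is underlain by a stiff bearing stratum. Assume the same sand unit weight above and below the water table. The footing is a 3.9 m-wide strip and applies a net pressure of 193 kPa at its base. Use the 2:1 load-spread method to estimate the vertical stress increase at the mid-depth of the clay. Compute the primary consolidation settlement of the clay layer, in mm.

Mid-depth of clay below the ground surface: z = 3.7 + 2.5/2 = 4.95 m.
Total vertical stress at mid-clay: σ_v = 18.2×3.7 + 16.5×1.25 = 87.965 kPa.
Pore pressure: u = 9.81×(4.95 − 2.6) = 23.054 kPa.
Initial effective stress: σ'_0 = σ_v − u = 87.965 − 23.054 = 64.911 kPa.
Stress increase at mid-clay by the 2:1 spreading method:
Δσ = qB/(B+z) = 193×3.9/(3.9+4.95) = 85.051 kPa
Final effective stress: σ'_f = σ'_0 + Δσ = 64.911 + 85.051 = 149.96 kPa.
Normally consolidated clay, so the full stress increment lies on the virgin compression line:
S_c = C_c·H/(1+e₀)·log₁₀(σ'_f/σ'_0) = 0.26×2.5/(1+0.95)×log₁₀(149.96/64.911)
    = 0.33333 × 0.36366 = 0.1212 m

S_c ≈ 121 mm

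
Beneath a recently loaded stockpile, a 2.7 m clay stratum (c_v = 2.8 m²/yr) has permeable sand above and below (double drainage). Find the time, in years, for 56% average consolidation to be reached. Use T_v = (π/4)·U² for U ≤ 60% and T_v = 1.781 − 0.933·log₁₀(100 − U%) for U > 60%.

t ≈ 0.16 years

Drainage path length: H_d = H/2 = 1.35 m (double drainage).
U ≤ 60%: T_v = (π/4)·U² = (π/4)×0.56² = 0.2463.
t = T_v·H_d²/c_v = 0.2463×1.35²/2.8 = 0.1603 years.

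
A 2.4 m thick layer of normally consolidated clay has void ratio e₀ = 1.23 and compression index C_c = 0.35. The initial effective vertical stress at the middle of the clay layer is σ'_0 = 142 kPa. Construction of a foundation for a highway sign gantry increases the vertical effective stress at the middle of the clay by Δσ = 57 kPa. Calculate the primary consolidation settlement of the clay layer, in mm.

Final effective stress: σ'_f = σ'_0 + Δσ = 142 + 57 = 199 kPa.
Normally consolidated clay, so the full stress increment lies on the virgin compression line:
S_c = C_c·H/(1+e₀)·log₁₀(σ'_f/σ'_0) = 0.35×2.4/(1+1.23)×log₁₀(199/142)
    = 0.37668 × 0.14656 = 0.05521 m

S_c ≈ 55.2 mm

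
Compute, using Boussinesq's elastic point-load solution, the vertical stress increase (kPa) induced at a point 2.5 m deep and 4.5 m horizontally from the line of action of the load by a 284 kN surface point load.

Boussinesq vertical stress below a point load on an elastic half-space:
Δσ_z = 3P/(2πz²) · [1 + (r/z)²]^(−5/2)
r/z = 4.5/2.5 = 1.8; [1+(r/z)²]^(−5/2) = 0.027014.
Δσ_z = 3×284/(2π×2.5²) × 0.027014 = 21.696 × 0.027014 = 0.5861 kPa

Δσ_z ≈ 0.586 kPa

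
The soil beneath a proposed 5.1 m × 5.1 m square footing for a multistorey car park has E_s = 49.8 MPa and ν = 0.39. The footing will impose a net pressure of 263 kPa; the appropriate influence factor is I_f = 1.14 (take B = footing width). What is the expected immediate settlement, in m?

S_e ≈ 0.026 m

Immediate (elastic) settlement: S_e = q·B·(1−ν²)/E_s · I_f.
E_s = 49.8 MPa = 49800 kPa.
S_e = 263 × 5.1 × (1 − 0.39²) / 49800 × 1.14
    = 263 × 5.1 × 0.8479 / 49800 × 1.14
    = 0.02603 m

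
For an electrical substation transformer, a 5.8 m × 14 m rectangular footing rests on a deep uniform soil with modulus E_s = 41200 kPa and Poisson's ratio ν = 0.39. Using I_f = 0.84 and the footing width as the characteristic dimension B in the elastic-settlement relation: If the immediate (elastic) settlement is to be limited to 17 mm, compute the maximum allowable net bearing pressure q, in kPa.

S_e = q·B·(1−ν²)/E_s · I_f  ⇒  q = S_e·E_s / (B·(1−ν²)·I_f).
q = 0.017 × 41200 / (5.8 × 0.8479 × 0.84) = 169.5 kPa

q ≈ 170 kPa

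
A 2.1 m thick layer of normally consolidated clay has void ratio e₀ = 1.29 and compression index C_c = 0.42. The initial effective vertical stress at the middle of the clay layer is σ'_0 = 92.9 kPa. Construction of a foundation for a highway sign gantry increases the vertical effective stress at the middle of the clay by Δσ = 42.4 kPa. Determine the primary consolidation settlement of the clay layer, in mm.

Final effective stress: σ'_f = σ'_0 + Δσ = 92.9 + 42.4 = 135.3 kPa.
Normally consolidated clay, so the full stress increment lies on the virgin compression line:
S_c = C_c·H/(1+e₀)·log₁₀(σ'_f/σ'_0) = 0.42×2.1/(1+1.29)×log₁₀(135.3/92.9)
    = 0.38515 × 0.16328 = 0.06289 m

S_c ≈ 62.9 mm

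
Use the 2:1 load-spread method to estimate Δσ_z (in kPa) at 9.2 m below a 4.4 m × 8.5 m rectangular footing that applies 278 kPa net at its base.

Δσ_z ≈ 43.2 kPa

By the 2:1 method the load spreads at 1 horizontal : 2 vertical, so at depth z the loaded area has grown by z in each plan dimension:
Δσ = qBL/((B+z)(L+z)) = 278×4.4×8.5/((4.4+9.2)(8.5+9.2)) = 43.192 kPa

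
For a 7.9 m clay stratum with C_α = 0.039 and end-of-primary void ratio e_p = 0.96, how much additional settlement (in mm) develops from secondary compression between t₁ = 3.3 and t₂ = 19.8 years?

S_s ≈ 122 mm

Secondary compression: S_s = C_α·H/(1+e_p)·log₁₀(t₂/t₁)
S_s = 0.039×7.9/(1+0.96)×log₁₀(19.8/3.3)
    = 0.1572 × 0.7782 = 0.1223 m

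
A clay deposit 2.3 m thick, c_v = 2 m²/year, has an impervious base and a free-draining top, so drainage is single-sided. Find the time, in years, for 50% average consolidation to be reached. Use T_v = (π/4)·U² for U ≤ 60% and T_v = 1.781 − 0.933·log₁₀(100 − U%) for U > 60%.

Drainage path length: H_d = H = 2.3 m (single drainage).
U ≤ 60%: T_v = (π/4)·U² = (π/4)×0.5² = 0.19635.
t = T_v·H_d²/c_v = 0.19635×2.3²/2 = 0.5193 years.

t ≈ 0.519 years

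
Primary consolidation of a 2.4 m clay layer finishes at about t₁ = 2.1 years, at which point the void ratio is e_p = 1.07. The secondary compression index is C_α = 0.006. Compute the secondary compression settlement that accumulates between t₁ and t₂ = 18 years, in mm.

Secondary compression: S_s = C_α·H/(1+e_p)·log₁₀(t₂/t₁)
S_s = 0.006×2.4/(1+1.07)×log₁₀(18/2.1)
    = 0.006957 × 0.9331 = 0.006491 m

S_s ≈ 6.49 mm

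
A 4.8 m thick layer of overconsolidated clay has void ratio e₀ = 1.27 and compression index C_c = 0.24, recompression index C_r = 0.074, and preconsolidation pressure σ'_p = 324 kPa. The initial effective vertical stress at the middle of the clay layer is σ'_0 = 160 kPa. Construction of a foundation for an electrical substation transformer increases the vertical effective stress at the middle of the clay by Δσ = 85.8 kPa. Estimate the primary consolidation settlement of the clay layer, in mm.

S_c ≈ 29.2 mm

Final effective stress: σ'_f = 160 + 85.8 = 245.8 kPa.
σ'_f = 245.8 ≤ σ'_p = 324 kPa, so the clay remains overconsolidated and only the recompression index applies:
S_c = C_r·H/(1+e₀)·log₁₀(σ'_f/σ'_0) = 0.074×4.8/2.27×log₁₀(245.8/160)
    = 0.15647 × 0.18646 = 0.02918 m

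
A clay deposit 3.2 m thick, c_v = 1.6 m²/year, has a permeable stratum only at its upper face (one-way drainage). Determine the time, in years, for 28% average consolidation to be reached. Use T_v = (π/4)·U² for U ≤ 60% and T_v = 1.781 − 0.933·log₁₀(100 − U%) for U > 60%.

t ≈ 0.394 years

Drainage path length: H_d = H = 3.2 m (single drainage).
U ≤ 60%: T_v = (π/4)·U² = (π/4)×0.28² = 0.061575.
t = T_v·H_d²/c_v = 0.061575×3.2²/1.6 = 0.3941 years.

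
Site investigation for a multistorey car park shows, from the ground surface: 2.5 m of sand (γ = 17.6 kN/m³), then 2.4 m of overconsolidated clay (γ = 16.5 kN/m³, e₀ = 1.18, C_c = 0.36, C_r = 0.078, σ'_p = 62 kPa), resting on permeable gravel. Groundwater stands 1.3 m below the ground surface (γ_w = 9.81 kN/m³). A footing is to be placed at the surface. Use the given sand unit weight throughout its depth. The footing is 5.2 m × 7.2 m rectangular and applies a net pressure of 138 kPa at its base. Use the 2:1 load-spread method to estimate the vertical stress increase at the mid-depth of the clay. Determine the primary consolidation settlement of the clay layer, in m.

S_c ≈ 0.0868 m

Mid-depth of clay below the ground surface: z = 2.5 + 2.4/2 = 3.7 m.
Total vertical stress at mid-clay: σ_v = 17.6×2.5 + 16.5×1.2 = 63.8 kPa.
Pore pressure: u = 9.81×(3.7 − 1.3) = 23.544 kPa.
Initial effective stress: σ'_0 = σ_v − u = 63.8 − 23.544 = 40.256 kPa.
Stress increase at mid-clay by the 2:1 spreading method:
Δσ = qBL/((B+z)(L+z)) = 138×5.2×7.2/((5.2+3.7)(7.2+3.7)) = 53.26 kPa
Final effective stress: σ'_f = 40.256 + 53.26 = 93.516 kPa.
σ'_f = 93.516 > σ'_p = 62 kPa, so the stress path crosses the preconsolidation pressure — recompression up to σ'_p, then virgin compression beyond:
S_c = H/(1+e₀)·[C_r·log₁₀(σ'_p/σ'_0) + C_c·log₁₀(σ'_f/σ'_p)]
    = 2.4/2.18 × [0.078×log₁₀(62/40.256) + 0.36×log₁₀(93.516/62)]
    = 1.1009 × [0.01463 + 0.064258] = 0.08685 m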